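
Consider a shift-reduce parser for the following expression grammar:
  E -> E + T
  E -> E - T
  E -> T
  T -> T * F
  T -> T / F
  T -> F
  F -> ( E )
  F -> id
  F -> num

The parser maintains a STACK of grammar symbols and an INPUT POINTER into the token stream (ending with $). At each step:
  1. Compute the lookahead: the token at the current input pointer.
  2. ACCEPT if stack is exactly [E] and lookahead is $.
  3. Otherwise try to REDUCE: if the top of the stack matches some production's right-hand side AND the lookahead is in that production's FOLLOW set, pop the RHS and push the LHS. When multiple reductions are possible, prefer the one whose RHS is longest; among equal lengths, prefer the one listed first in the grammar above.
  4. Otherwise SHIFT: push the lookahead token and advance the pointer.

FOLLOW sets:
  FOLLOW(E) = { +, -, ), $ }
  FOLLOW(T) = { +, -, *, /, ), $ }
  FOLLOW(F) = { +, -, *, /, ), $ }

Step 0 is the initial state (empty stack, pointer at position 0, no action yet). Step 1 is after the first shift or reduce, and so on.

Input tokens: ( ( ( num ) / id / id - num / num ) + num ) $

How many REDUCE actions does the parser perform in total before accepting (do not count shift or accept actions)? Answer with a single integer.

Answer: 24

Derivation:
Step 1: shift (. Stack=[(] ptr=1 lookahead=( remaining=[( ( num ) / id / id - num / num ) + num ) $]
Step 2: shift (. Stack=[( (] ptr=2 lookahead=( remaining=[( num ) / id / id - num / num ) + num ) $]
Step 3: shift (. Stack=[( ( (] ptr=3 lookahead=num remaining=[num ) / id / id - num / num ) + num ) $]
Step 4: shift num. Stack=[( ( ( num] ptr=4 lookahead=) remaining=[) / id / id - num / num ) + num ) $]
Step 5: reduce F->num. Stack=[( ( ( F] ptr=4 lookahead=) remaining=[) / id / id - num / num ) + num ) $]
Step 6: reduce T->F. Stack=[( ( ( T] ptr=4 lookahead=) remaining=[) / id / id - num / num ) + num ) $]
Step 7: reduce E->T. Stack=[( ( ( E] ptr=4 lookahead=) remaining=[) / id / id - num / num ) + num ) $]
Step 8: shift ). Stack=[( ( ( E )] ptr=5 lookahead=/ remaining=[/ id / id - num / num ) + num ) $]
Step 9: reduce F->( E ). Stack=[( ( F] ptr=5 lookahead=/ remaining=[/ id / id - num / num ) + num ) $]
Step 10: reduce T->F. Stack=[( ( T] ptr=5 lookahead=/ remaining=[/ id / id - num / num ) + num ) $]
Step 11: shift /. Stack=[( ( T /] ptr=6 lookahead=id remaining=[id / id - num / num ) + num ) $]
Step 12: shift id. Stack=[( ( T / id] ptr=7 lookahead=/ remaining=[/ id - num / num ) + num ) $]
Step 13: reduce F->id. Stack=[( ( T / F] ptr=7 lookahead=/ remaining=[/ id - num / num ) + num ) $]
Step 14: reduce T->T / F. Stack=[( ( T] ptr=7 lookahead=/ remaining=[/ id - num / num ) + num ) $]
Step 15: shift /. Stack=[( ( T /] ptr=8 lookahead=id remaining=[id - num / num ) + num ) $]
Step 16: shift id. Stack=[( ( T / id] ptr=9 lookahead=- remaining=[- num / num ) + num ) $]
Step 17: reduce F->id. Stack=[( ( T / F] ptr=9 lookahead=- remaining=[- num / num ) + num ) $]
Step 18: reduce T->T / F. Stack=[( ( T] ptr=9 lookahead=- remaining=[- num / num ) + num ) $]
Step 19: reduce E->T. Stack=[( ( E] ptr=9 lookahead=- remaining=[- num / num ) + num ) $]
Step 20: shift -. Stack=[( ( E -] ptr=10 lookahead=num remaining=[num / num ) + num ) $]
Step 21: shift num. Stack=[( ( E - num] ptr=11 lookahead=/ remaining=[/ num ) + num ) $]
Step 22: reduce F->num. Stack=[( ( E - F] ptr=11 lookahead=/ remaining=[/ num ) + num ) $]
Step 23: reduce T->F. Stack=[( ( E - T] ptr=11 lookahead=/ remaining=[/ num ) + num ) $]
Step 24: shift /. Stack=[( ( E - T /] ptr=12 lookahead=num remaining=[num ) + num ) $]
Step 25: shift num. Stack=[( ( E - T / num] ptr=13 lookahead=) remaining=[) + num ) $]
Step 26: reduce F->num. Stack=[( ( E - T / F] ptr=13 lookahead=) remaining=[) + num ) $]
Step 27: reduce T->T / F. Stack=[( ( E - T] ptr=13 lookahead=) remaining=[) + num ) $]
Step 28: reduce E->E - T. Stack=[( ( E] ptr=13 lookahead=) remaining=[) + num ) $]
Step 29: shift ). Stack=[( ( E )] ptr=14 lookahead=+ remaining=[+ num ) $]
Step 30: reduce F->( E ). Stack=[( F] ptr=14 lookahead=+ remaining=[+ num ) $]
Step 31: reduce T->F. Stack=[( T] ptr=14 lookahead=+ remaining=[+ num ) $]
Step 32: reduce E->T. Stack=[( E] ptr=14 lookahead=+ remaining=[+ num ) $]
Step 33: shift +. Stack=[( E +] ptr=15 lookahead=num remaining=[num ) $]
Step 34: shift num. Stack=[( E + num] ptr=16 lookahead=) remaining=[) $]
Step 35: reduce F->num. Stack=[( E + F] ptr=16 lookahead=) remaining=[) $]
Step 36: reduce T->F. Stack=[( E + T] ptr=16 lookahead=) remaining=[) $]
Step 37: reduce E->E + T. Stack=[( E] ptr=16 lookahead=) remaining=[) $]
Step 38: shift ). Stack=[( E )] ptr=17 lookahead=$ remaining=[$]
Step 39: reduce F->( E ). Stack=[F] ptr=17 lookahead=$ remaining=[$]
Step 40: reduce T->F. Stack=[T] ptr=17 lookahead=$ remaining=[$]
Step 41: reduce E->T. Stack=[E] ptr=17 lookahead=$ remaining=[$]
Step 42: accept. Stack=[E] ptr=17 lookahead=$ remaining=[$]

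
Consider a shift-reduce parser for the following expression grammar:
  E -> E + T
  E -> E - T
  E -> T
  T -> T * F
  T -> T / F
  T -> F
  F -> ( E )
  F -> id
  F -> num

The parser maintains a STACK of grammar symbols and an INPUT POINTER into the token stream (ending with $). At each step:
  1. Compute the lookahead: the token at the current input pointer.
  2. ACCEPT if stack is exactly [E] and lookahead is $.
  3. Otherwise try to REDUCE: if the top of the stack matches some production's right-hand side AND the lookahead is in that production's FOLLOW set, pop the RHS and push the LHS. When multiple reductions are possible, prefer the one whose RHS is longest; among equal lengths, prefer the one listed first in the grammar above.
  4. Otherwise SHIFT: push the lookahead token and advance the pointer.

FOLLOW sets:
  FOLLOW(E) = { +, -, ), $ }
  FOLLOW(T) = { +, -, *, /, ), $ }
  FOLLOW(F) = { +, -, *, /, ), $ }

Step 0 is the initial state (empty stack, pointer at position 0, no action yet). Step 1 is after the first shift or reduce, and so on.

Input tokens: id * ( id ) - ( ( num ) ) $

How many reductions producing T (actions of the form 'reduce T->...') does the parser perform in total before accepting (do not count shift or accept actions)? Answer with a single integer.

Step 1: shift id. Stack=[id] ptr=1 lookahead=* remaining=[* ( id ) - ( ( num ) ) $]
Step 2: reduce F->id. Stack=[F] ptr=1 lookahead=* remaining=[* ( id ) - ( ( num ) ) $]
Step 3: reduce T->F. Stack=[T] ptr=1 lookahead=* remaining=[* ( id ) - ( ( num ) ) $]
Step 4: shift *. Stack=[T *] ptr=2 lookahead=( remaining=[( id ) - ( ( num ) ) $]
Step 5: shift (. Stack=[T * (] ptr=3 lookahead=id remaining=[id ) - ( ( num ) ) $]
Step 6: shift id. Stack=[T * ( id] ptr=4 lookahead=) remaining=[) - ( ( num ) ) $]
Step 7: reduce F->id. Stack=[T * ( F] ptr=4 lookahead=) remaining=[) - ( ( num ) ) $]
Step 8: reduce T->F. Stack=[T * ( T] ptr=4 lookahead=) remaining=[) - ( ( num ) ) $]
Step 9: reduce E->T. Stack=[T * ( E] ptr=4 lookahead=) remaining=[) - ( ( num ) ) $]
Step 10: shift ). Stack=[T * ( E )] ptr=5 lookahead=- remaining=[- ( ( num ) ) $]
Step 11: reduce F->( E ). Stack=[T * F] ptr=5 lookahead=- remaining=[- ( ( num ) ) $]
Step 12: reduce T->T * F. Stack=[T] ptr=5 lookahead=- remaining=[- ( ( num ) ) $]
Step 13: reduce E->T. Stack=[E] ptr=5 lookahead=- remaining=[- ( ( num ) ) $]
Step 14: shift -. Stack=[E -] ptr=6 lookahead=( remaining=[( ( num ) ) $]
Step 15: shift (. Stack=[E - (] ptr=7 lookahead=( remaining=[( num ) ) $]
Step 16: shift (. Stack=[E - ( (] ptr=8 lookahead=num remaining=[num ) ) $]
Step 17: shift num. Stack=[E - ( ( num] ptr=9 lookahead=) remaining=[) ) $]
Step 18: reduce F->num. Stack=[E - ( ( F] ptr=9 lookahead=) remaining=[) ) $]
Step 19: reduce T->F. Stack=[E - ( ( T] ptr=9 lookahead=) remaining=[) ) $]
Step 20: reduce E->T. Stack=[E - ( ( E] ptr=9 lookahead=) remaining=[) ) $]
Step 21: shift ). Stack=[E - ( ( E )] ptr=10 lookahead=) remaining=[) $]
Step 22: reduce F->( E ). Stack=[E - ( F] ptr=10 lookahead=) remaining=[) $]
Step 23: reduce T->F. Stack=[E - ( T] ptr=10 lookahead=) remaining=[) $]
Step 24: reduce E->T. Stack=[E - ( E] ptr=10 lookahead=) remaining=[) $]
Step 25: shift ). Stack=[E - ( E )] ptr=11 lookahead=$ remaining=[$]
Step 26: reduce F->( E ). Stack=[E - F] ptr=11 lookahead=$ remaining=[$]
Step 27: reduce T->F. Stack=[E - T] ptr=11 lookahead=$ remaining=[$]
Step 28: reduce E->E - T. Stack=[E] ptr=11 lookahead=$ remaining=[$]
Step 29: accept. Stack=[E] ptr=11 lookahead=$ remaining=[$]

Answer: 6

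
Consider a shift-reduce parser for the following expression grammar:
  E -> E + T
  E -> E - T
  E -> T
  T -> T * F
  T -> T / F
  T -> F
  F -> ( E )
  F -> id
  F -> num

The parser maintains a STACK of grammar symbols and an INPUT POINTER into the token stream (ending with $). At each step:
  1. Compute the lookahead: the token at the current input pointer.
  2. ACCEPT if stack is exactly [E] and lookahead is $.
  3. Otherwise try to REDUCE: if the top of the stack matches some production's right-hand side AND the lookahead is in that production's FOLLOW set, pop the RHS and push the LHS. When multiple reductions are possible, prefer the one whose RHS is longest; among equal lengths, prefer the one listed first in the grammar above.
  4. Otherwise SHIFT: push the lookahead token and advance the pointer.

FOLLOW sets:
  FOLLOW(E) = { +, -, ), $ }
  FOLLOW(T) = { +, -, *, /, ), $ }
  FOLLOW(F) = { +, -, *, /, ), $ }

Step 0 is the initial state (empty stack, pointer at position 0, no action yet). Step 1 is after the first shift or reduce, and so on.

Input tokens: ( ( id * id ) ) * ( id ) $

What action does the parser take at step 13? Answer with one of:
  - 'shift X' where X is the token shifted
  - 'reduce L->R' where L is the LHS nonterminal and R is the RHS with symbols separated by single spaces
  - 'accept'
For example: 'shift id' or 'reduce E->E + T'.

Step 1: shift (. Stack=[(] ptr=1 lookahead=( remaining=[( id * id ) ) * ( id ) $]
Step 2: shift (. Stack=[( (] ptr=2 lookahead=id remaining=[id * id ) ) * ( id ) $]
Step 3: shift id. Stack=[( ( id] ptr=3 lookahead=* remaining=[* id ) ) * ( id ) $]
Step 4: reduce F->id. Stack=[( ( F] ptr=3 lookahead=* remaining=[* id ) ) * ( id ) $]
Step 5: reduce T->F. Stack=[( ( T] ptr=3 lookahead=* remaining=[* id ) ) * ( id ) $]
Step 6: shift *. Stack=[( ( T *] ptr=4 lookahead=id remaining=[id ) ) * ( id ) $]
Step 7: shift id. Stack=[( ( T * id] ptr=5 lookahead=) remaining=[) ) * ( id ) $]
Step 8: reduce F->id. Stack=[( ( T * F] ptr=5 lookahead=) remaining=[) ) * ( id ) $]
Step 9: reduce T->T * F. Stack=[( ( T] ptr=5 lookahead=) remaining=[) ) * ( id ) $]
Step 10: reduce E->T. Stack=[( ( E] ptr=5 lookahead=) remaining=[) ) * ( id ) $]
Step 11: shift ). Stack=[( ( E )] ptr=6 lookahead=) remaining=[) * ( id ) $]
Step 12: reduce F->( E ). Stack=[( F] ptr=6 lookahead=) remaining=[) * ( id ) $]
Step 13: reduce T->F. Stack=[( T] ptr=6 lookahead=) remaining=[) * ( id ) $]

Answer: reduce T->F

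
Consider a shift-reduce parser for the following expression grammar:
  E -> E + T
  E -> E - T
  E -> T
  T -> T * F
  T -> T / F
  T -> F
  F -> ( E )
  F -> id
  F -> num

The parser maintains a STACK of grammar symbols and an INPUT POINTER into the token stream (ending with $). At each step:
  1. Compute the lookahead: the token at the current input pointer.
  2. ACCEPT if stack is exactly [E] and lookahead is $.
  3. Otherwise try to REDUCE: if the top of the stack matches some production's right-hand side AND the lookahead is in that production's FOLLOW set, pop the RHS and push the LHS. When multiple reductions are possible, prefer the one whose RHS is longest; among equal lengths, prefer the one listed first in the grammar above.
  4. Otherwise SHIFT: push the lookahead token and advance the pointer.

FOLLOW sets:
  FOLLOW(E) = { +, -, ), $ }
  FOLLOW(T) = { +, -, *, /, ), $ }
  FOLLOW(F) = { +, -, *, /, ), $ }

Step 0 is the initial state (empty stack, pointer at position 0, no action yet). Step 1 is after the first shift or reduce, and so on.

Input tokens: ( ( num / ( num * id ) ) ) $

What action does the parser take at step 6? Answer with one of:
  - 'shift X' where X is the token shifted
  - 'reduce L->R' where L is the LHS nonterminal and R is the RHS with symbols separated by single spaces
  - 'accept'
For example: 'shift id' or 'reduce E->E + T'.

Answer: shift /

Derivation:
Step 1: shift (. Stack=[(] ptr=1 lookahead=( remaining=[( num / ( num * id ) ) ) $]
Step 2: shift (. Stack=[( (] ptr=2 lookahead=num remaining=[num / ( num * id ) ) ) $]
Step 3: shift num. Stack=[( ( num] ptr=3 lookahead=/ remaining=[/ ( num * id ) ) ) $]
Step 4: reduce F->num. Stack=[( ( F] ptr=3 lookahead=/ remaining=[/ ( num * id ) ) ) $]
Step 5: reduce T->F. Stack=[( ( T] ptr=3 lookahead=/ remaining=[/ ( num * id ) ) ) $]
Step 6: shift /. Stack=[( ( T /] ptr=4 lookahead=( remaining=[( num * id ) ) ) $]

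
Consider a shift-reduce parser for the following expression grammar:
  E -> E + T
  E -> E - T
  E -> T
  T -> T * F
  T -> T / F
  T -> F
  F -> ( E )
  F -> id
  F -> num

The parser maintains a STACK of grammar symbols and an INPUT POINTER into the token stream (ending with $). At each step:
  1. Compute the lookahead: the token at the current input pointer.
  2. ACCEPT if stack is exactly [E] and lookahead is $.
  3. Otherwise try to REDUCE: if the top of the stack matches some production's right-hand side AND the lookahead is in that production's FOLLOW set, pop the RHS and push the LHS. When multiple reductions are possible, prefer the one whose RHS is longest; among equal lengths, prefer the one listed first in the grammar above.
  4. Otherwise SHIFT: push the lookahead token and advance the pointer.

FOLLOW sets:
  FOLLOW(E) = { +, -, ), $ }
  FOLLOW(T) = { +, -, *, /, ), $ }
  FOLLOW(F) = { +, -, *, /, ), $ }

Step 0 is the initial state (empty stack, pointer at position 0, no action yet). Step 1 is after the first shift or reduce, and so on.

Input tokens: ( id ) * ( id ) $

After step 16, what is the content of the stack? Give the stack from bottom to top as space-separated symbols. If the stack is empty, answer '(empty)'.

Step 1: shift (. Stack=[(] ptr=1 lookahead=id remaining=[id ) * ( id ) $]
Step 2: shift id. Stack=[( id] ptr=2 lookahead=) remaining=[) * ( id ) $]
Step 3: reduce F->id. Stack=[( F] ptr=2 lookahead=) remaining=[) * ( id ) $]
Step 4: reduce T->F. Stack=[( T] ptr=2 lookahead=) remaining=[) * ( id ) $]
Step 5: reduce E->T. Stack=[( E] ptr=2 lookahead=) remaining=[) * ( id ) $]
Step 6: shift ). Stack=[( E )] ptr=3 lookahead=* remaining=[* ( id ) $]
Step 7: reduce F->( E ). Stack=[F] ptr=3 lookahead=* remaining=[* ( id ) $]
Step 8: reduce T->F. Stack=[T] ptr=3 lookahead=* remaining=[* ( id ) $]
Step 9: shift *. Stack=[T *] ptr=4 lookahead=( remaining=[( id ) $]
Step 10: shift (. Stack=[T * (] ptr=5 lookahead=id remaining=[id ) $]
Step 11: shift id. Stack=[T * ( id] ptr=6 lookahead=) remaining=[) $]
Step 12: reduce F->id. Stack=[T * ( F] ptr=6 lookahead=) remaining=[) $]
Step 13: reduce T->F. Stack=[T * ( T] ptr=6 lookahead=) remaining=[) $]
Step 14: reduce E->T. Stack=[T * ( E] ptr=6 lookahead=) remaining=[) $]
Step 15: shift ). Stack=[T * ( E )] ptr=7 lookahead=$ remaining=[$]
Step 16: reduce F->( E ). Stack=[T * F] ptr=7 lookahead=$ remaining=[$]

Answer: T * F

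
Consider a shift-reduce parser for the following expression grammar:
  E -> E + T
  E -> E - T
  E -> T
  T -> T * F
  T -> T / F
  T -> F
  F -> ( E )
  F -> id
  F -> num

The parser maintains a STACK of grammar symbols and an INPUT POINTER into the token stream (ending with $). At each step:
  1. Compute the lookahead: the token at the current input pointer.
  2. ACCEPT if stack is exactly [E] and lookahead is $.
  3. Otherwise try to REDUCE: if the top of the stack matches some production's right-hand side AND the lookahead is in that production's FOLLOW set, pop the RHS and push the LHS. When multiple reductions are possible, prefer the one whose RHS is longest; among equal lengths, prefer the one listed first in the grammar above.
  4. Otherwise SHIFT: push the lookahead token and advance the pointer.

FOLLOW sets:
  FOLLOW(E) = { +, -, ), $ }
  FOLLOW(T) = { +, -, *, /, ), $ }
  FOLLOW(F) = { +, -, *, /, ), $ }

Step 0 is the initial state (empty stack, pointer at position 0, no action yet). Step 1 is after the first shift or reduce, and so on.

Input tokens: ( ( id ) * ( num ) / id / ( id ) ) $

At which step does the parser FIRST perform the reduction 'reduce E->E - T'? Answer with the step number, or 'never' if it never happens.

Answer: never

Derivation:
Step 1: shift (. Stack=[(] ptr=1 lookahead=( remaining=[( id ) * ( num ) / id / ( id ) ) $]
Step 2: shift (. Stack=[( (] ptr=2 lookahead=id remaining=[id ) * ( num ) / id / ( id ) ) $]
Step 3: shift id. Stack=[( ( id] ptr=3 lookahead=) remaining=[) * ( num ) / id / ( id ) ) $]
Step 4: reduce F->id. Stack=[( ( F] ptr=3 lookahead=) remaining=[) * ( num ) / id / ( id ) ) $]
Step 5: reduce T->F. Stack=[( ( T] ptr=3 lookahead=) remaining=[) * ( num ) / id / ( id ) ) $]
Step 6: reduce E->T. Stack=[( ( E] ptr=3 lookahead=) remaining=[) * ( num ) / id / ( id ) ) $]
Step 7: shift ). Stack=[( ( E )] ptr=4 lookahead=* remaining=[* ( num ) / id / ( id ) ) $]
Step 8: reduce F->( E ). Stack=[( F] ptr=4 lookahead=* remaining=[* ( num ) / id / ( id ) ) $]
Step 9: reduce T->F. Stack=[( T] ptr=4 lookahead=* remaining=[* ( num ) / id / ( id ) ) $]
Step 10: shift *. Stack=[( T *] ptr=5 lookahead=( remaining=[( num ) / id / ( id ) ) $]
Step 11: shift (. Stack=[( T * (] ptr=6 lookahead=num remaining=[num ) / id / ( id ) ) $]
Step 12: shift num. Stack=[( T * ( num] ptr=7 lookahead=) remaining=[) / id / ( id ) ) $]
Step 13: reduce F->num. Stack=[( T * ( F] ptr=7 lookahead=) remaining=[) / id / ( id ) ) $]
Step 14: reduce T->F. Stack=[( T * ( T] ptr=7 lookahead=) remaining=[) / id / ( id ) ) $]
Step 15: reduce E->T. Stack=[( T * ( E] ptr=7 lookahead=) remaining=[) / id / ( id ) ) $]
Step 16: shift ). Stack=[( T * ( E )] ptr=8 lookahead=/ remaining=[/ id / ( id ) ) $]
Step 17: reduce F->( E ). Stack=[( T * F] ptr=8 lookahead=/ remaining=[/ id / ( id ) ) $]
Step 18: reduce T->T * F. Stack=[( T] ptr=8 lookahead=/ remaining=[/ id / ( id ) ) $]
Step 19: shift /. Stack=[( T /] ptr=9 lookahead=id remaining=[id / ( id ) ) $]
Step 20: shift id. Stack=[( T / id] ptr=10 lookahead=/ remaining=[/ ( id ) ) $]
Step 21: reduce F->id. Stack=[( T / F] ptr=10 lookahead=/ remaining=[/ ( id ) ) $]
Step 22: reduce T->T / F. Stack=[( T] ptr=10 lookahead=/ remaining=[/ ( id ) ) $]
Step 23: shift /. Stack=[( T /] ptr=11 lookahead=( remaining=[( id ) ) $]
Step 24: shift (. Stack=[( T / (] ptr=12 lookahead=id remaining=[id ) ) $]
Step 25: shift id. Stack=[( T / ( id] ptr=13 lookahead=) remaining=[) ) $]
Step 26: reduce F->id. Stack=[( T / ( F] ptr=13 lookahead=) remaining=[) ) $]
Step 27: reduce T->F. Stack=[( T / ( T] ptr=13 lookahead=) remaining=[) ) $]
Step 28: reduce E->T. Stack=[( T / ( E] ptr=13 lookahead=) remaining=[) ) $]
Step 29: shift ). Stack=[( T / ( E )] ptr=14 lookahead=) remaining=[) $]
Step 30: reduce F->( E ). Stack=[( T / F] ptr=14 lookahead=) remaining=[) $]
Step 31: reduce T->T / F. Stack=[( T] ptr=14 lookahead=) remaining=[) $]
Step 32: reduce E->T. Stack=[( E] ptr=14 lookahead=) remaining=[) $]
Step 33: shift ). Stack=[( E )] ptr=15 lookahead=$ remaining=[$]
Step 34: reduce F->( E ). Stack=[F] ptr=15 lookahead=$ remaining=[$]
Step 35: reduce T->F. Stack=[T] ptr=15 lookahead=$ remaining=[$]
Step 36: reduce E->T. Stack=[E] ptr=15 lookahead=$ remaining=[$]
Step 37: accept. Stack=[E] ptr=15 lookahead=$ remaining=[$]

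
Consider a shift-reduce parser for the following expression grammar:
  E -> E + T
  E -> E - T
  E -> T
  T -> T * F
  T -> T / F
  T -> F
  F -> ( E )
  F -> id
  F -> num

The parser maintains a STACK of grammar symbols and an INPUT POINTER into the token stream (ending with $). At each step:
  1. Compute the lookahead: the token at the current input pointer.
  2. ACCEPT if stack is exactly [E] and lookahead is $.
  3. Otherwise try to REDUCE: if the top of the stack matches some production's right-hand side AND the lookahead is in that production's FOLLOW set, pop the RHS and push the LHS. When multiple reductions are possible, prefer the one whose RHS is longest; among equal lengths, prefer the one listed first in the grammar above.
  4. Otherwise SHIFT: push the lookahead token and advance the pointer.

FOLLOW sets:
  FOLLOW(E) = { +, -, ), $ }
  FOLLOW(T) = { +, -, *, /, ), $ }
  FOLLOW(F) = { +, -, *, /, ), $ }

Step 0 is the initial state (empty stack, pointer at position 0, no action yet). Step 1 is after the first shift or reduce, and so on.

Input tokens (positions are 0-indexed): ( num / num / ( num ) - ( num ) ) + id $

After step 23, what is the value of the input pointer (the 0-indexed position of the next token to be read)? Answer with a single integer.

Step 1: shift (. Stack=[(] ptr=1 lookahead=num remaining=[num / num / ( num ) - ( num ) ) + id $]
Step 2: shift num. Stack=[( num] ptr=2 lookahead=/ remaining=[/ num / ( num ) - ( num ) ) + id $]
Step 3: reduce F->num. Stack=[( F] ptr=2 lookahead=/ remaining=[/ num / ( num ) - ( num ) ) + id $]
Step 4: reduce T->F. Stack=[( T] ptr=2 lookahead=/ remaining=[/ num / ( num ) - ( num ) ) + id $]
Step 5: shift /. Stack=[( T /] ptr=3 lookahead=num remaining=[num / ( num ) - ( num ) ) + id $]
Step 6: shift num. Stack=[( T / num] ptr=4 lookahead=/ remaining=[/ ( num ) - ( num ) ) + id $]
Step 7: reduce F->num. Stack=[( T / F] ptr=4 lookahead=/ remaining=[/ ( num ) - ( num ) ) + id $]
Step 8: reduce T->T / F. Stack=[( T] ptr=4 lookahead=/ remaining=[/ ( num ) - ( num ) ) + id $]
Step 9: shift /. Stack=[( T /] ptr=5 lookahead=( remaining=[( num ) - ( num ) ) + id $]
Step 10: shift (. Stack=[( T / (] ptr=6 lookahead=num remaining=[num ) - ( num ) ) + id $]
Step 11: shift num. Stack=[( T / ( num] ptr=7 lookahead=) remaining=[) - ( num ) ) + id $]
Step 12: reduce F->num. Stack=[( T / ( F] ptr=7 lookahead=) remaining=[) - ( num ) ) + id $]
Step 13: reduce T->F. Stack=[( T / ( T] ptr=7 lookahead=) remaining=[) - ( num ) ) + id $]
Step 14: reduce E->T. Stack=[( T / ( E] ptr=7 lookahead=) remaining=[) - ( num ) ) + id $]
Step 15: shift ). Stack=[( T / ( E )] ptr=8 lookahead=- remaining=[- ( num ) ) + id $]
Step 16: reduce F->( E ). Stack=[( T / F] ptr=8 lookahead=- remaining=[- ( num ) ) + id $]
Step 17: reduce T->T / F. Stack=[( T] ptr=8 lookahead=- remaining=[- ( num ) ) + id $]
Step 18: reduce E->T. Stack=[( E] ptr=8 lookahead=- remaining=[- ( num ) ) + id $]
Step 19: shift -. Stack=[( E -] ptr=9 lookahead=( remaining=[( num ) ) + id $]
Step 20: shift (. Stack=[( E - (] ptr=10 lookahead=num remaining=[num ) ) + id $]
Step 21: shift num. Stack=[( E - ( num] ptr=11 lookahead=) remaining=[) ) + id $]
Step 22: reduce F->num. Stack=[( E - ( F] ptr=11 lookahead=) remaining=[) ) + id $]
Step 23: reduce T->F. Stack=[( E - ( T] ptr=11 lookahead=) remaining=[) ) + id $]

Answer: 11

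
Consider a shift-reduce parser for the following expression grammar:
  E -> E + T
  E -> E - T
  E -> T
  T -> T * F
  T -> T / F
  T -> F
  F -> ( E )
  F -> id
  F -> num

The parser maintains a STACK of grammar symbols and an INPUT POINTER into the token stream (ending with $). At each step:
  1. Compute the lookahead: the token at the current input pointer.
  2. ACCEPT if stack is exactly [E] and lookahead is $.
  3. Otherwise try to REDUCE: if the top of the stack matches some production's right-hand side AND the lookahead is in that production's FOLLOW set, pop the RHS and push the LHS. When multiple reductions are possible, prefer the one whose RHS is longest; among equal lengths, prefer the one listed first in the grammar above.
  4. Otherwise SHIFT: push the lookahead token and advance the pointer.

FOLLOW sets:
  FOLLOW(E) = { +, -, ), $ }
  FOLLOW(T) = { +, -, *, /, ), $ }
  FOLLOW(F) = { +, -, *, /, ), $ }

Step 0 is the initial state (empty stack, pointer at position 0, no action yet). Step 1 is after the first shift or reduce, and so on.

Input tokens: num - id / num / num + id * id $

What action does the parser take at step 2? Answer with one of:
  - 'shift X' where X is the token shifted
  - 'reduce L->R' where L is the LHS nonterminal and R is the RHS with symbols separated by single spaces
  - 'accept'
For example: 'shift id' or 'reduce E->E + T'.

Answer: reduce F->num

Derivation:
Step 1: shift num. Stack=[num] ptr=1 lookahead=- remaining=[- id / num / num + id * id $]
Step 2: reduce F->num. Stack=[F] ptr=1 lookahead=- remaining=[- id / num / num + id * id $]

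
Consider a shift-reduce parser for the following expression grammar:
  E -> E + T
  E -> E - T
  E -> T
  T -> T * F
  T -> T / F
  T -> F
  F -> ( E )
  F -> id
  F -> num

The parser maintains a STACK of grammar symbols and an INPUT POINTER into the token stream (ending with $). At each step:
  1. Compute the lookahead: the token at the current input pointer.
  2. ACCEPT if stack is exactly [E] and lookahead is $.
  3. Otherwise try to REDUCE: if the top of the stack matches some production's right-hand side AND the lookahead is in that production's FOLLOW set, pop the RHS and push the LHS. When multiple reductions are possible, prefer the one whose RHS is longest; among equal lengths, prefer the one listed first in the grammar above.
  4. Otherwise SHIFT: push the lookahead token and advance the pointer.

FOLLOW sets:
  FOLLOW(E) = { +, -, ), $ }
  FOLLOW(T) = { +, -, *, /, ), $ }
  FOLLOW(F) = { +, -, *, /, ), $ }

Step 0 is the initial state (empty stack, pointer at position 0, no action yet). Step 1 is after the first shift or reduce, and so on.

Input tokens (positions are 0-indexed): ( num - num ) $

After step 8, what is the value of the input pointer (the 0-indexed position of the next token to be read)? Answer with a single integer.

Answer: 4

Derivation:
Step 1: shift (. Stack=[(] ptr=1 lookahead=num remaining=[num - num ) $]
Step 2: shift num. Stack=[( num] ptr=2 lookahead=- remaining=[- num ) $]
Step 3: reduce F->num. Stack=[( F] ptr=2 lookahead=- remaining=[- num ) $]
Step 4: reduce T->F. Stack=[( T] ptr=2 lookahead=- remaining=[- num ) $]
Step 5: reduce E->T. Stack=[( E] ptr=2 lookahead=- remaining=[- num ) $]
Step 6: shift -. Stack=[( E -] ptr=3 lookahead=num remaining=[num ) $]
Step 7: shift num. Stack=[( E - num] ptr=4 lookahead=) remaining=[) $]
Step 8: reduce F->num. Stack=[( E - F] ptr=4 lookahead=) remaining=[) $]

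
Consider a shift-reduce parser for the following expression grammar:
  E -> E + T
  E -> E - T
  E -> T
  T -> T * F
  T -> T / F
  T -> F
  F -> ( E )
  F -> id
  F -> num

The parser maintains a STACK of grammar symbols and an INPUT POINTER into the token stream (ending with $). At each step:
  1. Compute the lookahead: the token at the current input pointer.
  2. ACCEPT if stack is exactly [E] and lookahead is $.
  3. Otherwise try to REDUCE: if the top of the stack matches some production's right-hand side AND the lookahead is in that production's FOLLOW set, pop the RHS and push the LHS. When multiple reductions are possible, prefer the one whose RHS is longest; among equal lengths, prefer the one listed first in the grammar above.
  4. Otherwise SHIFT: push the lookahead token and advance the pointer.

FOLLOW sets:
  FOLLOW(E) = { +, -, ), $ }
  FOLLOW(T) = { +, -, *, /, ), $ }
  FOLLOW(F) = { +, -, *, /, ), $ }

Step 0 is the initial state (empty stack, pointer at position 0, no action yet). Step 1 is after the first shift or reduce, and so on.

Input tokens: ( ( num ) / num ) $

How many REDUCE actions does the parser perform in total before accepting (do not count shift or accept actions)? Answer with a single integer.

Step 1: shift (. Stack=[(] ptr=1 lookahead=( remaining=[( num ) / num ) $]
Step 2: shift (. Stack=[( (] ptr=2 lookahead=num remaining=[num ) / num ) $]
Step 3: shift num. Stack=[( ( num] ptr=3 lookahead=) remaining=[) / num ) $]
Step 4: reduce F->num. Stack=[( ( F] ptr=3 lookahead=) remaining=[) / num ) $]
Step 5: reduce T->F. Stack=[( ( T] ptr=3 lookahead=) remaining=[) / num ) $]
Step 6: reduce E->T. Stack=[( ( E] ptr=3 lookahead=) remaining=[) / num ) $]
Step 7: shift ). Stack=[( ( E )] ptr=4 lookahead=/ remaining=[/ num ) $]
Step 8: reduce F->( E ). Stack=[( F] ptr=4 lookahead=/ remaining=[/ num ) $]
Step 9: reduce T->F. Stack=[( T] ptr=4 lookahead=/ remaining=[/ num ) $]
Step 10: shift /. Stack=[( T /] ptr=5 lookahead=num remaining=[num ) $]
Step 11: shift num. Stack=[( T / num] ptr=6 lookahead=) remaining=[) $]
Step 12: reduce F->num. Stack=[( T / F] ptr=6 lookahead=) remaining=[) $]
Step 13: reduce T->T / F. Stack=[( T] ptr=6 lookahead=) remaining=[) $]
Step 14: reduce E->T. Stack=[( E] ptr=6 lookahead=) remaining=[) $]
Step 15: shift ). Stack=[( E )] ptr=7 lookahead=$ remaining=[$]
Step 16: reduce F->( E ). Stack=[F] ptr=7 lookahead=$ remaining=[$]
Step 17: reduce T->F. Stack=[T] ptr=7 lookahead=$ remaining=[$]
Step 18: reduce E->T. Stack=[E] ptr=7 lookahead=$ remaining=[$]
Step 19: accept. Stack=[E] ptr=7 lookahead=$ remaining=[$]

Answer: 11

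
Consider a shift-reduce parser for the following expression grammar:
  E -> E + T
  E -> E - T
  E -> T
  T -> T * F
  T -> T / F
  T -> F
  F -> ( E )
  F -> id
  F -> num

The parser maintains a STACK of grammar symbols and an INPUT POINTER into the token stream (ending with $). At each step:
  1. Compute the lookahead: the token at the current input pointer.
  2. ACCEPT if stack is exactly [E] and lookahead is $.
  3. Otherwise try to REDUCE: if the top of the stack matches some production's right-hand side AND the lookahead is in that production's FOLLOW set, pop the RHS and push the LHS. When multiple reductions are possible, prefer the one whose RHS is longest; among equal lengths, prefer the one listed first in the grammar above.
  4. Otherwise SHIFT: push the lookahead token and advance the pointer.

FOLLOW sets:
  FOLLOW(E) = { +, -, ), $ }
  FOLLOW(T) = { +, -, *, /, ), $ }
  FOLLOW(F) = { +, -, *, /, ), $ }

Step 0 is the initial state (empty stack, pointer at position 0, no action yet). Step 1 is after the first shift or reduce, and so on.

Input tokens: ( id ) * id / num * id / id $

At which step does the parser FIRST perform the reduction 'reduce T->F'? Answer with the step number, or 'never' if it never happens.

Step 1: shift (. Stack=[(] ptr=1 lookahead=id remaining=[id ) * id / num * id / id $]
Step 2: shift id. Stack=[( id] ptr=2 lookahead=) remaining=[) * id / num * id / id $]
Step 3: reduce F->id. Stack=[( F] ptr=2 lookahead=) remaining=[) * id / num * id / id $]
Step 4: reduce T->F. Stack=[( T] ptr=2 lookahead=) remaining=[) * id / num * id / id $]

Answer: 4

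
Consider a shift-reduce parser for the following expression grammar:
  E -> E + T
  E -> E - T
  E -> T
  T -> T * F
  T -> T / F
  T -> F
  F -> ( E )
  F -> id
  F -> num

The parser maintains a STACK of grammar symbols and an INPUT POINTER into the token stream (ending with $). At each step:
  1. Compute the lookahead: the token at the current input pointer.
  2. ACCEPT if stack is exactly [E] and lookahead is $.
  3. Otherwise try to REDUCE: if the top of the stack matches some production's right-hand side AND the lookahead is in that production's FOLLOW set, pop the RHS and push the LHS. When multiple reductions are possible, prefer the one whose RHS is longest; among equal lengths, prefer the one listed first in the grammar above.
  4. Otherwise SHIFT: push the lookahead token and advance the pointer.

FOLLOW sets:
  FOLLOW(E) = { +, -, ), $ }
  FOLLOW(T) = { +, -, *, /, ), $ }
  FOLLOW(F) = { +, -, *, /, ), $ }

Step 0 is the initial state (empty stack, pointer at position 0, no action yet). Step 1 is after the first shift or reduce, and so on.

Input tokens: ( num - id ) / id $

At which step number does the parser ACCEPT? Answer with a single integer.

Answer: 19

Derivation:
Step 1: shift (. Stack=[(] ptr=1 lookahead=num remaining=[num - id ) / id $]
Step 2: shift num. Stack=[( num] ptr=2 lookahead=- remaining=[- id ) / id $]
Step 3: reduce F->num. Stack=[( F] ptr=2 lookahead=- remaining=[- id ) / id $]
Step 4: reduce T->F. Stack=[( T] ptr=2 lookahead=- remaining=[- id ) / id $]
Step 5: reduce E->T. Stack=[( E] ptr=2 lookahead=- remaining=[- id ) / id $]
Step 6: shift -. Stack=[( E -] ptr=3 lookahead=id remaining=[id ) / id $]
Step 7: shift id. Stack=[( E - id] ptr=4 lookahead=) remaining=[) / id $]
Step 8: reduce F->id. Stack=[( E - F] ptr=4 lookahead=) remaining=[) / id $]
Step 9: reduce T->F. Stack=[( E - T] ptr=4 lookahead=) remaining=[) / id $]
Step 10: reduce E->E - T. Stack=[( E] ptr=4 lookahead=) remaining=[) / id $]
Step 11: shift ). Stack=[( E )] ptr=5 lookahead=/ remaining=[/ id $]
Step 12: reduce F->( E ). Stack=[F] ptr=5 lookahead=/ remaining=[/ id $]
Step 13: reduce T->F. Stack=[T] ptr=5 lookahead=/ remaining=[/ id $]
Step 14: shift /. Stack=[T /] ptr=6 lookahead=id remaining=[id $]
Step 15: shift id. Stack=[T / id] ptr=7 lookahead=$ remaining=[$]
Step 16: reduce F->id. Stack=[T / F] ptr=7 lookahead=$ remaining=[$]
Step 17: reduce T->T / F. Stack=[T] ptr=7 lookahead=$ remaining=[$]
Step 18: reduce E->T. Stack=[E] ptr=7 lookahead=$ remaining=[$]
Step 19: accept. Stack=[E] ptr=7 lookahead=$ remaining=[$]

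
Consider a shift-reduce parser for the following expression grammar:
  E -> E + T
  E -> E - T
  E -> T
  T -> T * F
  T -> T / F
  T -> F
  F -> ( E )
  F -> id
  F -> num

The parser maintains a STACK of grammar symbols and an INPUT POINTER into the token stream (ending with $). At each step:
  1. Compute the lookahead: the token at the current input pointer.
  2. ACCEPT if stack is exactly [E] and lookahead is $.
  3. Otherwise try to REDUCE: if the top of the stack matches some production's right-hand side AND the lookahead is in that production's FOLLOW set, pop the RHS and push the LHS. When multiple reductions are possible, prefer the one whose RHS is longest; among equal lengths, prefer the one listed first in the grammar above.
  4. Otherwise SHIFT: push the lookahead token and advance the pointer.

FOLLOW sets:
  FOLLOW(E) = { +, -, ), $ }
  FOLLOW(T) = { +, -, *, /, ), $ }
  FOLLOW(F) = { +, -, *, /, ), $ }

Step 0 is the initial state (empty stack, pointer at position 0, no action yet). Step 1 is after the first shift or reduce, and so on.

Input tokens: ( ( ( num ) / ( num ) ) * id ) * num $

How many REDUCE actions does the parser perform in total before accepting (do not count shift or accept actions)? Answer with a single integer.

Step 1: shift (. Stack=[(] ptr=1 lookahead=( remaining=[( ( num ) / ( num ) ) * id ) * num $]
Step 2: shift (. Stack=[( (] ptr=2 lookahead=( remaining=[( num ) / ( num ) ) * id ) * num $]
Step 3: shift (. Stack=[( ( (] ptr=3 lookahead=num remaining=[num ) / ( num ) ) * id ) * num $]
Step 4: shift num. Stack=[( ( ( num] ptr=4 lookahead=) remaining=[) / ( num ) ) * id ) * num $]
Step 5: reduce F->num. Stack=[( ( ( F] ptr=4 lookahead=) remaining=[) / ( num ) ) * id ) * num $]
Step 6: reduce T->F. Stack=[( ( ( T] ptr=4 lookahead=) remaining=[) / ( num ) ) * id ) * num $]
Step 7: reduce E->T. Stack=[( ( ( E] ptr=4 lookahead=) remaining=[) / ( num ) ) * id ) * num $]
Step 8: shift ). Stack=[( ( ( E )] ptr=5 lookahead=/ remaining=[/ ( num ) ) * id ) * num $]
Step 9: reduce F->( E ). Stack=[( ( F] ptr=5 lookahead=/ remaining=[/ ( num ) ) * id ) * num $]
Step 10: reduce T->F. Stack=[( ( T] ptr=5 lookahead=/ remaining=[/ ( num ) ) * id ) * num $]
Step 11: shift /. Stack=[( ( T /] ptr=6 lookahead=( remaining=[( num ) ) * id ) * num $]
Step 12: shift (. Stack=[( ( T / (] ptr=7 lookahead=num remaining=[num ) ) * id ) * num $]
Step 13: shift num. Stack=[( ( T / ( num] ptr=8 lookahead=) remaining=[) ) * id ) * num $]
Step 14: reduce F->num. Stack=[( ( T / ( F] ptr=8 lookahead=) remaining=[) ) * id ) * num $]
Step 15: reduce T->F. Stack=[( ( T / ( T] ptr=8 lookahead=) remaining=[) ) * id ) * num $]
Step 16: reduce E->T. Stack=[( ( T / ( E] ptr=8 lookahead=) remaining=[) ) * id ) * num $]
Step 17: shift ). Stack=[( ( T / ( E )] ptr=9 lookahead=) remaining=[) * id ) * num $]
Step 18: reduce F->( E ). Stack=[( ( T / F] ptr=9 lookahead=) remaining=[) * id ) * num $]
Step 19: reduce T->T / F. Stack=[( ( T] ptr=9 lookahead=) remaining=[) * id ) * num $]
Step 20: reduce E->T. Stack=[( ( E] ptr=9 lookahead=) remaining=[) * id ) * num $]
Step 21: shift ). Stack=[( ( E )] ptr=10 lookahead=* remaining=[* id ) * num $]
Step 22: reduce F->( E ). Stack=[( F] ptr=10 lookahead=* remaining=[* id ) * num $]
Step 23: reduce T->F. Stack=[( T] ptr=10 lookahead=* remaining=[* id ) * num $]
Step 24: shift *. Stack=[( T *] ptr=11 lookahead=id remaining=[id ) * num $]
Step 25: shift id. Stack=[( T * id] ptr=12 lookahead=) remaining=[) * num $]
Step 26: reduce F->id. Stack=[( T * F] ptr=12 lookahead=) remaining=[) * num $]
Step 27: reduce T->T * F. Stack=[( T] ptr=12 lookahead=) remaining=[) * num $]
Step 28: reduce E->T. Stack=[( E] ptr=12 lookahead=) remaining=[) * num $]
Step 29: shift ). Stack=[( E )] ptr=13 lookahead=* remaining=[* num $]
Step 30: reduce F->( E ). Stack=[F] ptr=13 lookahead=* remaining=[* num $]
Step 31: reduce T->F. Stack=[T] ptr=13 lookahead=* remaining=[* num $]
Step 32: shift *. Stack=[T *] ptr=14 lookahead=num remaining=[num $]
Step 33: shift num. Stack=[T * num] ptr=15 lookahead=$ remaining=[$]
Step 34: reduce F->num. Stack=[T * F] ptr=15 lookahead=$ remaining=[$]
Step 35: reduce T->T * F. Stack=[T] ptr=15 lookahead=$ remaining=[$]
Step 36: reduce E->T. Stack=[E] ptr=15 lookahead=$ remaining=[$]
Step 37: accept. Stack=[E] ptr=15 lookahead=$ remaining=[$]

Answer: 21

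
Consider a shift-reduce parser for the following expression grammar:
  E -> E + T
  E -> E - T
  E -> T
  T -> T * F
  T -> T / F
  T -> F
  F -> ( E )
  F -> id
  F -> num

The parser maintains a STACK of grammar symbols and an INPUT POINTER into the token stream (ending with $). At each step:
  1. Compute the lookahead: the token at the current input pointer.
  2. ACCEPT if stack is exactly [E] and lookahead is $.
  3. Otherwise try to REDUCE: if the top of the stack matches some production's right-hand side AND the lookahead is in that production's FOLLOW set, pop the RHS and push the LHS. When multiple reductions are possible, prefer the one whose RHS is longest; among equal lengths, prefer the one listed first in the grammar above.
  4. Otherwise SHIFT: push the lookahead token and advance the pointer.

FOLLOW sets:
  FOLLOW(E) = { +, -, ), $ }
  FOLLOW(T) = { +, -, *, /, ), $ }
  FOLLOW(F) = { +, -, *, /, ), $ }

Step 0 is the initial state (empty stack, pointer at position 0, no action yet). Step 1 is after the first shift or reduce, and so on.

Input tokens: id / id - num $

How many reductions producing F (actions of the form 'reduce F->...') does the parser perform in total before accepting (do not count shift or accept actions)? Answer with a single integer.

Answer: 3

Derivation:
Step 1: shift id. Stack=[id] ptr=1 lookahead=/ remaining=[/ id - num $]
Step 2: reduce F->id. Stack=[F] ptr=1 lookahead=/ remaining=[/ id - num $]
Step 3: reduce T->F. Stack=[T] ptr=1 lookahead=/ remaining=[/ id - num $]
Step 4: shift /. Stack=[T /] ptr=2 lookahead=id remaining=[id - num $]
Step 5: shift id. Stack=[T / id] ptr=3 lookahead=- remaining=[- num $]
Step 6: reduce F->id. Stack=[T / F] ptr=3 lookahead=- remaining=[- num $]
Step 7: reduce T->T / F. Stack=[T] ptr=3 lookahead=- remaining=[- num $]
Step 8: reduce E->T. Stack=[E] ptr=3 lookahead=- remaining=[- num $]
Step 9: shift -. Stack=[E -] ptr=4 lookahead=num remaining=[num $]
Step 10: shift num. Stack=[E - num] ptr=5 lookahead=$ remaining=[$]
Step 11: reduce F->num. Stack=[E - F] ptr=5 lookahead=$ remaining=[$]
Step 12: reduce T->F. Stack=[E - T] ptr=5 lookahead=$ remaining=[$]
Step 13: reduce E->E - T. Stack=[E] ptr=5 lookahead=$ remaining=[$]
Step 14: accept. Stack=[E] ptr=5 lookahead=$ remaining=[$]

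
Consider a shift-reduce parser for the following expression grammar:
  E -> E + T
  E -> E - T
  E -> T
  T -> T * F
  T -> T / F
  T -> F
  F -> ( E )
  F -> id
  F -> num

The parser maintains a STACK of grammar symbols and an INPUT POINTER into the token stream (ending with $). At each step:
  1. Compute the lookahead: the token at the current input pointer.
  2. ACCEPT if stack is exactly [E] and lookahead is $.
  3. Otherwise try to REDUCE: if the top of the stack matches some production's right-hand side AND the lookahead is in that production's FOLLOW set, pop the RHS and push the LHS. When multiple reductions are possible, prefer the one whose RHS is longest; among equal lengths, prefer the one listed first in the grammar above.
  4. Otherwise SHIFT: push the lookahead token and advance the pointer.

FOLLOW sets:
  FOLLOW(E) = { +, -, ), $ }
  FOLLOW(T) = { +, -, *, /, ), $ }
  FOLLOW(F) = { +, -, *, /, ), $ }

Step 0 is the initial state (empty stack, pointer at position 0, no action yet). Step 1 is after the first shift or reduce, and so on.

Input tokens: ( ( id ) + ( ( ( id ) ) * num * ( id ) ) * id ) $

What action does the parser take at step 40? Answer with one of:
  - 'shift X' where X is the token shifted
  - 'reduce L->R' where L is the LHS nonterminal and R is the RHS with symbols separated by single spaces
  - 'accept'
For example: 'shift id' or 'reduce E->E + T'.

Step 1: shift (. Stack=[(] ptr=1 lookahead=( remaining=[( id ) + ( ( ( id ) ) * num * ( id ) ) * id ) $]
Step 2: shift (. Stack=[( (] ptr=2 lookahead=id remaining=[id ) + ( ( ( id ) ) * num * ( id ) ) * id ) $]
Step 3: shift id. Stack=[( ( id] ptr=3 lookahead=) remaining=[) + ( ( ( id ) ) * num * ( id ) ) * id ) $]
Step 4: reduce F->id. Stack=[( ( F] ptr=3 lookahead=) remaining=[) + ( ( ( id ) ) * num * ( id ) ) * id ) $]
Step 5: reduce T->F. Stack=[( ( T] ptr=3 lookahead=) remaining=[) + ( ( ( id ) ) * num * ( id ) ) * id ) $]
Step 6: reduce E->T. Stack=[( ( E] ptr=3 lookahead=) remaining=[) + ( ( ( id ) ) * num * ( id ) ) * id ) $]
Step 7: shift ). Stack=[( ( E )] ptr=4 lookahead=+ remaining=[+ ( ( ( id ) ) * num * ( id ) ) * id ) $]
Step 8: reduce F->( E ). Stack=[( F] ptr=4 lookahead=+ remaining=[+ ( ( ( id ) ) * num * ( id ) ) * id ) $]
Step 9: reduce T->F. Stack=[( T] ptr=4 lookahead=+ remaining=[+ ( ( ( id ) ) * num * ( id ) ) * id ) $]
Step 10: reduce E->T. Stack=[( E] ptr=4 lookahead=+ remaining=[+ ( ( ( id ) ) * num * ( id ) ) * id ) $]
Step 11: shift +. Stack=[( E +] ptr=5 lookahead=( remaining=[( ( ( id ) ) * num * ( id ) ) * id ) $]
Step 12: shift (. Stack=[( E + (] ptr=6 lookahead=( remaining=[( ( id ) ) * num * ( id ) ) * id ) $]
Step 13: shift (. Stack=[( E + ( (] ptr=7 lookahead=( remaining=[( id ) ) * num * ( id ) ) * id ) $]
Step 14: shift (. Stack=[( E + ( ( (] ptr=8 lookahead=id remaining=[id ) ) * num * ( id ) ) * id ) $]
Step 15: shift id. Stack=[( E + ( ( ( id] ptr=9 lookahead=) remaining=[) ) * num * ( id ) ) * id ) $]
Step 16: reduce F->id. Stack=[( E + ( ( ( F] ptr=9 lookahead=) remaining=[) ) * num * ( id ) ) * id ) $]
Step 17: reduce T->F. Stack=[( E + ( ( ( T] ptr=9 lookahead=) remaining=[) ) * num * ( id ) ) * id ) $]
Step 18: reduce E->T. Stack=[( E + ( ( ( E] ptr=9 lookahead=) remaining=[) ) * num * ( id ) ) * id ) $]
Step 19: shift ). Stack=[( E + ( ( ( E )] ptr=10 lookahead=) remaining=[) * num * ( id ) ) * id ) $]
Step 20: reduce F->( E ). Stack=[( E + ( ( F] ptr=10 lookahead=) remaining=[) * num * ( id ) ) * id ) $]
Step 21: reduce T->F. Stack=[( E + ( ( T] ptr=10 lookahead=) remaining=[) * num * ( id ) ) * id ) $]
Step 22: reduce E->T. Stack=[( E + ( ( E] ptr=10 lookahead=) remaining=[) * num * ( id ) ) * id ) $]
Step 23: shift ). Stack=[( E + ( ( E )] ptr=11 lookahead=* remaining=[* num * ( id ) ) * id ) $]
Step 24: reduce F->( E ). Stack=[( E + ( F] ptr=11 lookahead=* remaining=[* num * ( id ) ) * id ) $]
Step 25: reduce T->F. Stack=[( E + ( T] ptr=11 lookahead=* remaining=[* num * ( id ) ) * id ) $]
Step 26: shift *. Stack=[( E + ( T *] ptr=12 lookahead=num remaining=[num * ( id ) ) * id ) $]
Step 27: shift num. Stack=[( E + ( T * num] ptr=13 lookahead=* remaining=[* ( id ) ) * id ) $]
Step 28: reduce F->num. Stack=[( E + ( T * F] ptr=13 lookahead=* remaining=[* ( id ) ) * id ) $]
Step 29: reduce T->T * F. Stack=[( E + ( T] ptr=13 lookahead=* remaining=[* ( id ) ) * id ) $]
Step 30: shift *. Stack=[( E + ( T *] ptr=14 lookahead=( remaining=[( id ) ) * id ) $]
Step 31: shift (. Stack=[( E + ( T * (] ptr=15 lookahead=id remaining=[id ) ) * id ) $]
Step 32: shift id. Stack=[( E + ( T * ( id] ptr=16 lookahead=) remaining=[) ) * id ) $]
Step 33: reduce F->id. Stack=[( E + ( T * ( F] ptr=16 lookahead=) remaining=[) ) * id ) $]
Step 34: reduce T->F. Stack=[( E + ( T * ( T] ptr=16 lookahead=) remaining=[) ) * id ) $]
Step 35: reduce E->T. Stack=[( E + ( T * ( E] ptr=16 lookahead=) remaining=[) ) * id ) $]
Step 36: shift ). Stack=[( E + ( T * ( E )] ptr=17 lookahead=) remaining=[) * id ) $]
Step 37: reduce F->( E ). Stack=[( E + ( T * F] ptr=17 lookahead=) remaining=[) * id ) $]
Step 38: reduce T->T * F. Stack=[( E + ( T] ptr=17 lookahead=) remaining=[) * id ) $]
Step 39: reduce E->T. Stack=[( E + ( E] ptr=17 lookahead=) remaining=[) * id ) $]
Step 40: shift ). Stack=[( E + ( E )] ptr=18 lookahead=* remaining=[* id ) $]

Answer: shift )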